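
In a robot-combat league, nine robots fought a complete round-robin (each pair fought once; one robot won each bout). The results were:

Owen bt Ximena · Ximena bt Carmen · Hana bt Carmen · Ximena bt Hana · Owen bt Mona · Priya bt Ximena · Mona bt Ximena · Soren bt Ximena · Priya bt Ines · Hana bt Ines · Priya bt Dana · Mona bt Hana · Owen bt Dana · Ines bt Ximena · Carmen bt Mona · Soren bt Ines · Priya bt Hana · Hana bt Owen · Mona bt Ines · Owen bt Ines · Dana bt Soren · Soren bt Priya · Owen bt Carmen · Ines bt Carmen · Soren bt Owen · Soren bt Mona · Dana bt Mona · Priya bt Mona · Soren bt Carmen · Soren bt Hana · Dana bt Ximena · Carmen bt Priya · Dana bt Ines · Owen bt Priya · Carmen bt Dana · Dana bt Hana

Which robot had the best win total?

Win totals: Ximena 2, Dana 5, Hana 3, Mona 3, Owen 6, Soren 7, Carmen 3, Ines 2, Priya 5.
Soren leads with 7 wins (next highest: 6).

Soren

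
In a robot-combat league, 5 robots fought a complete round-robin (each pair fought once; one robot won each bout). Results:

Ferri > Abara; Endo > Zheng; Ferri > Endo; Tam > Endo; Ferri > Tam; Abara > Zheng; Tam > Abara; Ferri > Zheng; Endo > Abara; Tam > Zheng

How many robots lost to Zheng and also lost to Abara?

0

Zheng beat: no one.
Abara beat: Zheng.
No one was beaten by both.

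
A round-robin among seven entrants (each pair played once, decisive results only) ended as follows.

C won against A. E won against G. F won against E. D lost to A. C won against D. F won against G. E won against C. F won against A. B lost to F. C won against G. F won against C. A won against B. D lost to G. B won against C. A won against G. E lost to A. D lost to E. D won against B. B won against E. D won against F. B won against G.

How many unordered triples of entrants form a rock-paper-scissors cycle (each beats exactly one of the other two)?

Win totals: A 4, B 3, C 3, D 2, E 3, F 5, G 1.
An entrant with w wins dominates both others in C(w,2) triples; summing gives 6 + 3 + 3 + 1 + 3 + 10 + 0 = 26 transitive triples.
Total triples C(7,3) = 35, so cyclic triples = 35 − 26 = 9.

9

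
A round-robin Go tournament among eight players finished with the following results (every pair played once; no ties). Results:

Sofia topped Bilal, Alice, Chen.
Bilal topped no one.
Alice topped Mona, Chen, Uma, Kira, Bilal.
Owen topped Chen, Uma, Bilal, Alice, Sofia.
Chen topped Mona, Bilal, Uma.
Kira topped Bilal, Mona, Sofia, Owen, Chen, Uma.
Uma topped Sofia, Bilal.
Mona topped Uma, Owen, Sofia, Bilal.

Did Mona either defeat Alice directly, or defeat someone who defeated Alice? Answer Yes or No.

Yes

Mona did not beat Alice directly.
Mona beat Uma, Owen, Sofia, Bilal. Of those, Owen beat Alice.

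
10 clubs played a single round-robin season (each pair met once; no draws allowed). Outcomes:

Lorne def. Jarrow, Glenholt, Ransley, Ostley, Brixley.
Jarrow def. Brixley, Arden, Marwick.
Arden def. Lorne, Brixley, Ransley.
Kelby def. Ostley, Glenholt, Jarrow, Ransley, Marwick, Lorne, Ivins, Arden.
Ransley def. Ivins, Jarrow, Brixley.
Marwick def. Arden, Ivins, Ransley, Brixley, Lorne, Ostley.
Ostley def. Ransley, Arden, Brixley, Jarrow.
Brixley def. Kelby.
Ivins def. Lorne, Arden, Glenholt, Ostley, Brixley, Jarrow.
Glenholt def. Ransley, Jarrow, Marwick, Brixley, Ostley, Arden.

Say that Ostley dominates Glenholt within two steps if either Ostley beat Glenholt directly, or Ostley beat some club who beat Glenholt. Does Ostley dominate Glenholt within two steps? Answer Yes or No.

No

Ostley did not beat Glenholt directly.
Ostley beat Brixley, Arden, Jarrow, Ransley, but each of them lost to Glenholt. No two-step path.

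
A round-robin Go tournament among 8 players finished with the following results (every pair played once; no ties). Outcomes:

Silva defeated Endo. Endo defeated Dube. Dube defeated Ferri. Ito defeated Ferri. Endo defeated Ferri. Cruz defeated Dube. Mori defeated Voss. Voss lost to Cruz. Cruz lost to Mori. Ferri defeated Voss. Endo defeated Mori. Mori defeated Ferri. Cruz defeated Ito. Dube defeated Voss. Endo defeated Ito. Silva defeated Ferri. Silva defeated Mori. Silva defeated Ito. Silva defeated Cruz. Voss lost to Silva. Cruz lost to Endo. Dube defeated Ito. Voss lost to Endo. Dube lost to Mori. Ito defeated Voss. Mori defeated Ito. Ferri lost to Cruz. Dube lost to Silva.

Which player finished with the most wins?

Silva

Win totals: Cruz 4, Ito 2, Dube 3, Ferri 1, Endo 6, Silva 7, Mori 5, Voss 0.
Silva leads with 7 wins (next highest: 6).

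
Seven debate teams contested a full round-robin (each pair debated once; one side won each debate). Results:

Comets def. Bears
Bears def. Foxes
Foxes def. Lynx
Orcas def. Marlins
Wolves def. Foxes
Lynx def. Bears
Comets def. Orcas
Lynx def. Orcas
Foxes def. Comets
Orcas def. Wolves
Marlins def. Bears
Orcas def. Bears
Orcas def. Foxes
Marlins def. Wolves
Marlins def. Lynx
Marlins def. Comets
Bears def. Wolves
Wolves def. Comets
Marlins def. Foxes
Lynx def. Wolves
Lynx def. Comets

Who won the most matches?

Win totals: Lynx 4, Foxes 2, Marlins 5, Wolves 2, Orcas 4, Comets 2, Bears 2.
Marlins leads with 5 wins (next highest: 4).

Marlins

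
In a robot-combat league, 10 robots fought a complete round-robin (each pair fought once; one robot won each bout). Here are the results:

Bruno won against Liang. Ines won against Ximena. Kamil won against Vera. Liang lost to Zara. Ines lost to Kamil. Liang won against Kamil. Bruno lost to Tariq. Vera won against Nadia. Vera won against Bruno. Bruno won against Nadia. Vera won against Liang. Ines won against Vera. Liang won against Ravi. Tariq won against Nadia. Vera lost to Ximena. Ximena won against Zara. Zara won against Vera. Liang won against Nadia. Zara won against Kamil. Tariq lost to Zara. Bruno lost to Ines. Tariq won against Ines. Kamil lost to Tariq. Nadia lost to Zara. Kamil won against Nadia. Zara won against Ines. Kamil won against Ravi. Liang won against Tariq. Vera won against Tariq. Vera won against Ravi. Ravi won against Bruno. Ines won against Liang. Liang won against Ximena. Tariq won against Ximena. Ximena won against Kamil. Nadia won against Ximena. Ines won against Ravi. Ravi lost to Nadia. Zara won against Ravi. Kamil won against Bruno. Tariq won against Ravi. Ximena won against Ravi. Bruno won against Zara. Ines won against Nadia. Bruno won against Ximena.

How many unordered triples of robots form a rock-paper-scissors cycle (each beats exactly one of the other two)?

Win totals: Bruno 4, Zara 7, Tariq 6, Nadia 2, Ravi 1, Ximena 4, Vera 5, Kamil 5, Liang 5, Ines 6.
A robot with w wins dominates both others in C(w,2) triples; summing gives 6 + 21 + 15 + 1 + 0 + 6 + 10 + 10 + 10 + 15 = 94 transitive triples.
Total triples C(10,3) = 120, so cyclic triples = 120 − 94 = 26.

26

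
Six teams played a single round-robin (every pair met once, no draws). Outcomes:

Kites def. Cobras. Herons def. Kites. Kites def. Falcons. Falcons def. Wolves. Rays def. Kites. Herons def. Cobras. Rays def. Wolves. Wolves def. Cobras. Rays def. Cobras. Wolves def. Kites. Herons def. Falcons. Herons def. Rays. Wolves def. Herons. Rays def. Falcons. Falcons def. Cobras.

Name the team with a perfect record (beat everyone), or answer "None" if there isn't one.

Highest win total is Rays with 4 (out of 5 possible).
Rays lost to Herons, so no team went undefeated.

None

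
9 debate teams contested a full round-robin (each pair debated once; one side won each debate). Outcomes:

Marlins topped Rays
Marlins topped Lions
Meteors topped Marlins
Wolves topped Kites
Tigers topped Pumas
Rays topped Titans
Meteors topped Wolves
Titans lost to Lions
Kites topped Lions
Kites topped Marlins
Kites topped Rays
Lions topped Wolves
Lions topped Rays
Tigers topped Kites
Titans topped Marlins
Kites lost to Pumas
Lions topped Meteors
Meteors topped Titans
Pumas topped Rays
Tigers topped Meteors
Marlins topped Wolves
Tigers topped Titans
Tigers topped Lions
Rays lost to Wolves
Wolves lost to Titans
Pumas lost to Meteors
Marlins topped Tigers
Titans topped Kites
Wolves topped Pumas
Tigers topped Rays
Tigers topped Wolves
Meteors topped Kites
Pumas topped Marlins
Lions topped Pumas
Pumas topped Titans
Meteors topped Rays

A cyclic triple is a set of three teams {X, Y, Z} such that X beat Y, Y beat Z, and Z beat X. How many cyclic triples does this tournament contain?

17

Win totals: Kites 3, Pumas 4, Marlins 4, Lions 5, Meteors 6, Titans 3, Wolves 3, Rays 1, Tigers 7.
A team with w wins dominates both others in C(w,2) triples; summing gives 3 + 6 + 6 + 10 + 15 + 3 + 3 + 0 + 21 = 67 transitive triples.
Total triples C(9,3) = 84, so cyclic triples = 84 − 67 = 17.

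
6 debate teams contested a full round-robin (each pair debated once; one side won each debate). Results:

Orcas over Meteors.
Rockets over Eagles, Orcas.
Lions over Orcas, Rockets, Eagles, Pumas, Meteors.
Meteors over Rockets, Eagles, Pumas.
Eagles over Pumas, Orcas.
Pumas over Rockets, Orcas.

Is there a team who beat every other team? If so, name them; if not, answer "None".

Lions

Lions has 5 wins out of 5 opponents — a perfect record.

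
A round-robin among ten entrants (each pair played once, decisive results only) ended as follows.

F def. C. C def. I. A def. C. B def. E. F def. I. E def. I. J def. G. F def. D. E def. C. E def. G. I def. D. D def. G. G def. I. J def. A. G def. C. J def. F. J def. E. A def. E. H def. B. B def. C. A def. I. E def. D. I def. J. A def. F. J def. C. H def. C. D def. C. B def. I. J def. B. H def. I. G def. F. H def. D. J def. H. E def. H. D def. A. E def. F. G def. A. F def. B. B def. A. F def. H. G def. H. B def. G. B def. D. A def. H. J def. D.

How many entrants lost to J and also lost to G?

J beat: A, B, C, D, E, F, G, H.
G beat: A, C, F, H, I.
Both beat: A, C, F, H — 4.

4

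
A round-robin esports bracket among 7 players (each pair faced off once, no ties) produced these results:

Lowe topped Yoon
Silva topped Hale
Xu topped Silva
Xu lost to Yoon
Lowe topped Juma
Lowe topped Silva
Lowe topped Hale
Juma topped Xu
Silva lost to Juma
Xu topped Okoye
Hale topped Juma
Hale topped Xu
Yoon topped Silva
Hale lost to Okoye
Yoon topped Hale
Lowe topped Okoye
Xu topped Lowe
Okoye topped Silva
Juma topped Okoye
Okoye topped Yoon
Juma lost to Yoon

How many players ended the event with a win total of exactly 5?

1

Win totals: Xu 3, Silva 1, Okoye 3, Juma 3, Lowe 5, Yoon 4, Hale 2.
Exactly 5: Lowe — 1 player.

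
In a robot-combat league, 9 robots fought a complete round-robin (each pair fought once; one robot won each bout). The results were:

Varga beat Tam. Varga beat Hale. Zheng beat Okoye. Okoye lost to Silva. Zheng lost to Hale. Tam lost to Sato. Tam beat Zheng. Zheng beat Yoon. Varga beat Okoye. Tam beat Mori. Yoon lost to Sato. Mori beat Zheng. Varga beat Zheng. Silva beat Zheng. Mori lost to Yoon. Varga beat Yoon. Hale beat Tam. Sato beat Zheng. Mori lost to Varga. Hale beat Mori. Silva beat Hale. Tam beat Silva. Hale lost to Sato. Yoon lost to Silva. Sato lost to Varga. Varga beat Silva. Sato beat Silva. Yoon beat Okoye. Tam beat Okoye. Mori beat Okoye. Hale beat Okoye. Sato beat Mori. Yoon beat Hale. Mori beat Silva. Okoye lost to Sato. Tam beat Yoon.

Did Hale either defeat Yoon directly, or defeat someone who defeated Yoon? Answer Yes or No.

Hale did not beat Yoon directly.
Hale beat Tam, Mori, Zheng, Okoye. Of those, Tam beat Yoon.

Yes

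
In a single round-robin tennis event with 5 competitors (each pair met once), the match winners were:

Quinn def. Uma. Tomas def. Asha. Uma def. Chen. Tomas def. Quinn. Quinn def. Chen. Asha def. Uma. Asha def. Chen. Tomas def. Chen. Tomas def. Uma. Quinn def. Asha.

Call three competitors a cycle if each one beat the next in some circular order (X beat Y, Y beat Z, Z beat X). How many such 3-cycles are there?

0

Of the C(5,3) = 10 triples, the cyclic ones are: none.
That is 0.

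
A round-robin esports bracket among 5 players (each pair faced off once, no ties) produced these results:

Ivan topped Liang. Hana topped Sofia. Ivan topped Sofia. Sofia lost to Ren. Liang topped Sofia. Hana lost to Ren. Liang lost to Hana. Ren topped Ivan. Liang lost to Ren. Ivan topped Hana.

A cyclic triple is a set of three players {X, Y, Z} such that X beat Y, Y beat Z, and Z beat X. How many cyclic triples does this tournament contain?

0

Win totals: Liang 1, Ivan 3, Sofia 0, Ren 4, Hana 2.
A player with w wins dominates both others in C(w,2) triples; summing gives 0 + 3 + 0 + 6 + 1 = 10 transitive triples.
Total triples C(5,3) = 10, so cyclic triples = 10 − 10 = 0.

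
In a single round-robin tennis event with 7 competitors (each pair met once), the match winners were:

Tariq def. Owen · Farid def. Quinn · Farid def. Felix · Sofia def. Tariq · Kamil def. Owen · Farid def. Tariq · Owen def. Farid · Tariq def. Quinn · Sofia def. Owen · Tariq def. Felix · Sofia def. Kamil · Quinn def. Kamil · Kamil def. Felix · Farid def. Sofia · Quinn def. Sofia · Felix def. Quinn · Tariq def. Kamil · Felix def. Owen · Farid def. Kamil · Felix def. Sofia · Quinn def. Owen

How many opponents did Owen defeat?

Owen's results: beat Farid; lost to Felix, Kamil, Quinn, Sofia, Tariq.
That is 1 win.

1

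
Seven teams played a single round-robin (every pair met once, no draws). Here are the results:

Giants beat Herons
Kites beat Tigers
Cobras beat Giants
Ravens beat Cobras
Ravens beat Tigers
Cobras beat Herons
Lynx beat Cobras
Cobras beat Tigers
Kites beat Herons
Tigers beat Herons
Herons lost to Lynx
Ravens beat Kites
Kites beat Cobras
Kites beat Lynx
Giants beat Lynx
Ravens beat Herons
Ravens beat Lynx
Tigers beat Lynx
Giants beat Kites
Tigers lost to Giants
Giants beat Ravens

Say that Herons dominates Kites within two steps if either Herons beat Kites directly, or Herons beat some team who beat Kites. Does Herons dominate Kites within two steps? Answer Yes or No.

Herons did not beat Kites directly.
Herons beat no one, so there is no intermediate team.

No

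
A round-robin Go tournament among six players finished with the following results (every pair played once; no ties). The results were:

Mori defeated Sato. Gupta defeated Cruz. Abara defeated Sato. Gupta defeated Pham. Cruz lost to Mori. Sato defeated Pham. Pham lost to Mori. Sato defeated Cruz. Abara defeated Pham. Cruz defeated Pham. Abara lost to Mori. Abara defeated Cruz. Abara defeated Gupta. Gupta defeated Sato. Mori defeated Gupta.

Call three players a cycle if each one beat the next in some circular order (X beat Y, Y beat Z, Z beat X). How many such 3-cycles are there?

Win totals: Cruz 1, Pham 0, Gupta 3, Mori 5, Sato 2, Abara 4.
A player with w wins dominates both others in C(w,2) triples; summing gives 0 + 0 + 3 + 10 + 1 + 6 = 20 transitive triples.
Total triples C(6,3) = 20, so cyclic triples = 20 − 20 = 0.

0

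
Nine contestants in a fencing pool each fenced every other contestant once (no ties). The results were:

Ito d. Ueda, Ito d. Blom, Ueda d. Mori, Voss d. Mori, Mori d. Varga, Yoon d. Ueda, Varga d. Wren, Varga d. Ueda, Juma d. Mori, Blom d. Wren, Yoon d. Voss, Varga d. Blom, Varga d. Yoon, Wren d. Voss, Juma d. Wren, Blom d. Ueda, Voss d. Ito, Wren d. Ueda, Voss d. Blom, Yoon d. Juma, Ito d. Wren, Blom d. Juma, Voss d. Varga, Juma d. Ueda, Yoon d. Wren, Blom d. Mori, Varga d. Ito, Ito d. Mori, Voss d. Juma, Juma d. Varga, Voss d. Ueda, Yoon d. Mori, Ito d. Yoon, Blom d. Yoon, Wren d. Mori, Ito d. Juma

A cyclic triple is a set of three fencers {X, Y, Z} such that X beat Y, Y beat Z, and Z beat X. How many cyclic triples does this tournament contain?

Win totals: Mori 1, Ito 6, Wren 3, Blom 5, Yoon 5, Voss 6, Ueda 1, Varga 5, Juma 4.
A fencer with w wins dominates both others in C(w,2) triples; summing gives 0 + 15 + 3 + 10 + 10 + 15 + 0 + 10 + 6 = 69 transitive triples.
Total triples C(9,3) = 84, so cyclic triples = 84 − 69 = 15.

15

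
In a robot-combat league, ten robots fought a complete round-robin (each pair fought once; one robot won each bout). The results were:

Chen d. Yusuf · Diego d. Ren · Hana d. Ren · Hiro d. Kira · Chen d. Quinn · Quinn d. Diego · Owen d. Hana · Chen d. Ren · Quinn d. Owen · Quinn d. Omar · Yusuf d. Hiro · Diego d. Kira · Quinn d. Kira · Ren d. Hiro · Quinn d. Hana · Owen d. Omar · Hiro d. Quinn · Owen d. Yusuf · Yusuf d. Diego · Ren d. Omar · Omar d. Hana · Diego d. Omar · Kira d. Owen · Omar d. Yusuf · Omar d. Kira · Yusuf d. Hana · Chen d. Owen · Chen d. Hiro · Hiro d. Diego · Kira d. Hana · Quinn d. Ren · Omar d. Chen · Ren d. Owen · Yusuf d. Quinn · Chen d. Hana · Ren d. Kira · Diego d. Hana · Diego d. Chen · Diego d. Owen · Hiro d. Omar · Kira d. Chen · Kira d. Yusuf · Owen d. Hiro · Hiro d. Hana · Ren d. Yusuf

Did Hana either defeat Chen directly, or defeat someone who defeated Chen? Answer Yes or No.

Hana did not beat Chen directly.
Hana beat Ren, but each of them lost to Chen. No two-step path.

No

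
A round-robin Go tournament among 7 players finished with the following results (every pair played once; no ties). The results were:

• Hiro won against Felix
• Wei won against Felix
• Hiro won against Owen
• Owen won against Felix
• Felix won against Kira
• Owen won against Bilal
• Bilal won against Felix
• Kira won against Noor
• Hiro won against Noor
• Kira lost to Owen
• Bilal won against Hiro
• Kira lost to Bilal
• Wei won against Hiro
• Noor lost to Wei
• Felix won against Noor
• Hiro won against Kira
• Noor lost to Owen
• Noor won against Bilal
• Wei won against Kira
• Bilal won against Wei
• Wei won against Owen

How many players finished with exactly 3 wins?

0

Win totals: Hiro 4, Bilal 4, Kira 1, Felix 2, Wei 5, Noor 1, Owen 4.
No player has exactly 3 wins.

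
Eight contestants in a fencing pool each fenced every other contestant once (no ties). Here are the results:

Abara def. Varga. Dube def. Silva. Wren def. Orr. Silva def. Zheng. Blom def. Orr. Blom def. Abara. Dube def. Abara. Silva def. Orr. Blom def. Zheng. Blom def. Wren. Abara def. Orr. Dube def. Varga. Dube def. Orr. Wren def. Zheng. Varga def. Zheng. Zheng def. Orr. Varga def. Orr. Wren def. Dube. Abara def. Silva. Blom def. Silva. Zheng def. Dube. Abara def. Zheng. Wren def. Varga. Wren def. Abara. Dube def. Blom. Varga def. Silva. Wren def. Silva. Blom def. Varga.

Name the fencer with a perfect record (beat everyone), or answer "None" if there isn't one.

Highest win total is Wren with 6 (out of 7 possible).
Wren lost to Blom, so no fencer went undefeated.

None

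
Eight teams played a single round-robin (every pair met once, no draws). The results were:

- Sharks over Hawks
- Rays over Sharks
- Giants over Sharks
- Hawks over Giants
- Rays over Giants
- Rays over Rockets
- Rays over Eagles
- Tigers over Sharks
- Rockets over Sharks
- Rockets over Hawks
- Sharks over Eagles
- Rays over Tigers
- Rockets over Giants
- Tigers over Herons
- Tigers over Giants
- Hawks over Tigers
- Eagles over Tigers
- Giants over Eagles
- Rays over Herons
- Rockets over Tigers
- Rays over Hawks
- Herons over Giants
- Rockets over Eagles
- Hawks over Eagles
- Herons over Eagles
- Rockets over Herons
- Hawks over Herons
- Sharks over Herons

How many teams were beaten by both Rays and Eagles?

1

Rays beat: Giants, Sharks, Rockets, Tigers, Hawks, Herons, Eagles.
Eagles beat: Tigers.
Both beat: Tigers — 1.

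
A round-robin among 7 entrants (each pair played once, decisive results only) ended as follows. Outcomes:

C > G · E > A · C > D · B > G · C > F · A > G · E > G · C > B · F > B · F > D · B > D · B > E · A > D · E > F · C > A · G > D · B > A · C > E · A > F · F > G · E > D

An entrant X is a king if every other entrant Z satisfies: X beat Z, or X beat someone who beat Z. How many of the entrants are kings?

A cannot reach C, E in two steps.
B cannot reach C in two steps.
C reaches everyone (king).
D cannot reach A, B, C, E, F, G in two steps.
E cannot reach C in two steps.
F cannot reach C in two steps.
G cannot reach A, B, C, E, F in two steps.
Kings: C — 1.

1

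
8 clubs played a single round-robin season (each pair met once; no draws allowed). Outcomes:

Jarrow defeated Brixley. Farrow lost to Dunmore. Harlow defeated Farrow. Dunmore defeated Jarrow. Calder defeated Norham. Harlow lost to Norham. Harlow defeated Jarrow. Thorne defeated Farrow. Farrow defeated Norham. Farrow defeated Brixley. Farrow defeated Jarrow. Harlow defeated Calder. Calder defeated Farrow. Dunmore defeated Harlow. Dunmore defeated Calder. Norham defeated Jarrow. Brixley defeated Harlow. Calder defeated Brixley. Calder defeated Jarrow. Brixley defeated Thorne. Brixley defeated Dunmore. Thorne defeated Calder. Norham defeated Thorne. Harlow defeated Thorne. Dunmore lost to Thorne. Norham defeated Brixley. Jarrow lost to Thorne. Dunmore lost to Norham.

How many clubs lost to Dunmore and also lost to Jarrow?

0

Dunmore beat: Farrow, Harlow, Jarrow, Calder.
Jarrow beat: Brixley.
No one was beaten by both.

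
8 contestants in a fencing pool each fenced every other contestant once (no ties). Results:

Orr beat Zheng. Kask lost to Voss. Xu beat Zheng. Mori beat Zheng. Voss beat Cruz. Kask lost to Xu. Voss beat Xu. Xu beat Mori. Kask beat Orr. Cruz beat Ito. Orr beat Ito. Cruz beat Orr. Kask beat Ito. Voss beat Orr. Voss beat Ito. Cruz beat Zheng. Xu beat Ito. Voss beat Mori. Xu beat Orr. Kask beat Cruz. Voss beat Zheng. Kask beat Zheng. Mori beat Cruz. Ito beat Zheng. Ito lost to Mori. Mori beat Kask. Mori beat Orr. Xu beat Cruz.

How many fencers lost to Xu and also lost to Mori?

Xu beat: Ito, Cruz, Kask, Zheng, Mori, Orr.
Mori beat: Ito, Cruz, Kask, Zheng, Orr.
Both beat: Ito, Cruz, Kask, Zheng, Orr — 5.

5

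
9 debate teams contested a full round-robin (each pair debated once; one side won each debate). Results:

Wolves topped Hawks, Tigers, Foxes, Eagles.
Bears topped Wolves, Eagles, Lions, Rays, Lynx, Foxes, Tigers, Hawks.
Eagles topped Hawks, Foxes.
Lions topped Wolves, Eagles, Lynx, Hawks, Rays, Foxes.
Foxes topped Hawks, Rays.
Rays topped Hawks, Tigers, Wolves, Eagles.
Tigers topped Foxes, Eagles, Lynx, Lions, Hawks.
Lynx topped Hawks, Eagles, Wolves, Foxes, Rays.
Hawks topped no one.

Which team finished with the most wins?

Win totals: Tigers 5, Hawks 0, Lynx 5, Wolves 4, Rays 4, Bears 8, Eagles 2, Foxes 2, Lions 6.
Bears leads with 8 wins (next highest: 6).

Bears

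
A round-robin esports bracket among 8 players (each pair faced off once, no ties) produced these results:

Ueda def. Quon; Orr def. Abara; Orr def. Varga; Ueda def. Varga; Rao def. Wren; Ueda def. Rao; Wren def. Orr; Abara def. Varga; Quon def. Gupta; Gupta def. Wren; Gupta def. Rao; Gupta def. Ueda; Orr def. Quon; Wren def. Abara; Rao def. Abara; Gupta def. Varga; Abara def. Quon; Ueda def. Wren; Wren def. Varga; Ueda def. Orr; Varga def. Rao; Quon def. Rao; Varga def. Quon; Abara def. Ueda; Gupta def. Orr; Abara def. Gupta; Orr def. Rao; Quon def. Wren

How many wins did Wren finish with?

Wren's results: beat Orr, Varga, Abara; lost to Ueda, Gupta, Quon, Rao.
That is 3 wins.

3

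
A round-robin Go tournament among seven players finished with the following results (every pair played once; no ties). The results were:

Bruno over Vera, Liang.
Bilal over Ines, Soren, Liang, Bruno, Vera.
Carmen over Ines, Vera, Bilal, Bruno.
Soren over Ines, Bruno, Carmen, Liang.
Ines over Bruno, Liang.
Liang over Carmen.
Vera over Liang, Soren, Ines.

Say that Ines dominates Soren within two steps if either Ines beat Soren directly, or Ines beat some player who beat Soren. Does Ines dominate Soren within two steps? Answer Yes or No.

No

Ines did not beat Soren directly.
Ines beat Liang, Bruno, but each of them lost to Soren. No two-step path.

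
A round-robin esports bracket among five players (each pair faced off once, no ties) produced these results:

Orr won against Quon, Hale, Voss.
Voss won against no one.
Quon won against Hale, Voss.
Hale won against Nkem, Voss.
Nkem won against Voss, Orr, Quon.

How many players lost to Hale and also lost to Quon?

Hale beat: Nkem, Voss.
Quon beat: Hale, Voss.
Both beat: Voss — 1.

1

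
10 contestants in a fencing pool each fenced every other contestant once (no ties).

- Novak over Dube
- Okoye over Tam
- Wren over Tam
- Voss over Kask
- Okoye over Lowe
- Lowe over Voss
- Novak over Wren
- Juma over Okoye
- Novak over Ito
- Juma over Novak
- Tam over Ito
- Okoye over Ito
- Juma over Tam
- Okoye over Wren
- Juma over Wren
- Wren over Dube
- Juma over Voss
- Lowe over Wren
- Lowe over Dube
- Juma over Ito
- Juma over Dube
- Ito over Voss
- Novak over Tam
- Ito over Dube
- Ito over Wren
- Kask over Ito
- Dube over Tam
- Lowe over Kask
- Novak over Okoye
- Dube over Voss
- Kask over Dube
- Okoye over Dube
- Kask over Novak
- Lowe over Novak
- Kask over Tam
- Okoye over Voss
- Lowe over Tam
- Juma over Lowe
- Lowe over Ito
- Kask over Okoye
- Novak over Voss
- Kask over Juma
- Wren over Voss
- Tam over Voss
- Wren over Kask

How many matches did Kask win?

6

Kask's results: beat Okoye, Dube, Juma, Ito, Tam, Novak; lost to Wren, Lowe, Voss.
That is 6 wins.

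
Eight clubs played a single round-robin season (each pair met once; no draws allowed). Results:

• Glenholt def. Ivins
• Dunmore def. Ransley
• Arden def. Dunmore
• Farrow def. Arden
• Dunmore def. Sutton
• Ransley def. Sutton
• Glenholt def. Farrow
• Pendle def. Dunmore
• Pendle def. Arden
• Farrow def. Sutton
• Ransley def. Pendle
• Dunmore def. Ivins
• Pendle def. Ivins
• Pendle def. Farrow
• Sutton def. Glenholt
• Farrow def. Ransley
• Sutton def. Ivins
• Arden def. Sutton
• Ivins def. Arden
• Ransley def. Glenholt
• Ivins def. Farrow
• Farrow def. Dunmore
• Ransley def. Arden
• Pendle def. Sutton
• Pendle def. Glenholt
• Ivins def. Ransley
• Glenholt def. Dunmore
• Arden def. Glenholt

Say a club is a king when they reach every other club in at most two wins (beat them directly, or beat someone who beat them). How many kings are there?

Arden cannot reach Pendle in two steps.
Ransley reaches everyone (king).
Glenholt cannot reach Pendle in two steps.
Ivins reaches everyone (king).
Pendle reaches everyone (king).
Sutton cannot reach Pendle in two steps.
Farrow reaches everyone (king).
Dunmore reaches everyone (king).
Kings: Ransley, Ivins, Pendle, Farrow, Dunmore — 5.

5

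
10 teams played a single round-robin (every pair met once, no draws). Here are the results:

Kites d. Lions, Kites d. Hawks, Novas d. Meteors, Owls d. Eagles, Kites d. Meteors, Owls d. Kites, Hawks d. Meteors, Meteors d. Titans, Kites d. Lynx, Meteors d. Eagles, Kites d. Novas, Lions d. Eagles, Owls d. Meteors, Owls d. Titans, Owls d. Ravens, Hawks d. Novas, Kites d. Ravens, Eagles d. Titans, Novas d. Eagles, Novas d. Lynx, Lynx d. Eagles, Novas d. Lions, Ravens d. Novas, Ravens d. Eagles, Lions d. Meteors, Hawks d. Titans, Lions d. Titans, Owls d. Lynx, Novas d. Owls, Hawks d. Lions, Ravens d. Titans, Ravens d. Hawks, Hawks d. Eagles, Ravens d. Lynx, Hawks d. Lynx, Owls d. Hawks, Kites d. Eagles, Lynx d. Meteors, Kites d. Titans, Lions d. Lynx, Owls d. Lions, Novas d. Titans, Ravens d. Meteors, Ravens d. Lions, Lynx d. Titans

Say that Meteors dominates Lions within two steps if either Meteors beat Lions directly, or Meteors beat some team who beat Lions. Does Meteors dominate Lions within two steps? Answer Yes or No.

Meteors did not beat Lions directly.
Meteors beat Titans, Eagles, but each of them lost to Lions. No two-step path.

No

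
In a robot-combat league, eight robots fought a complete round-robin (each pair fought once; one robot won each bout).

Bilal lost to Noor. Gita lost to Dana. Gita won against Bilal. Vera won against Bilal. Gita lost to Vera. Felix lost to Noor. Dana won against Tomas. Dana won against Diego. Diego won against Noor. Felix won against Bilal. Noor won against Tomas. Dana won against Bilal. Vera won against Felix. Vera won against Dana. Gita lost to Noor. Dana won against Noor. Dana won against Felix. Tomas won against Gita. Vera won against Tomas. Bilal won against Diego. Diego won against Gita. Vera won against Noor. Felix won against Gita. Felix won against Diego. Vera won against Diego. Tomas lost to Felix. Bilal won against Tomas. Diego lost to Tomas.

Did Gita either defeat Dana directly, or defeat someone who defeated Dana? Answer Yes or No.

Gita did not beat Dana directly.
Gita beat Bilal, but each of them lost to Dana. No two-step path.

No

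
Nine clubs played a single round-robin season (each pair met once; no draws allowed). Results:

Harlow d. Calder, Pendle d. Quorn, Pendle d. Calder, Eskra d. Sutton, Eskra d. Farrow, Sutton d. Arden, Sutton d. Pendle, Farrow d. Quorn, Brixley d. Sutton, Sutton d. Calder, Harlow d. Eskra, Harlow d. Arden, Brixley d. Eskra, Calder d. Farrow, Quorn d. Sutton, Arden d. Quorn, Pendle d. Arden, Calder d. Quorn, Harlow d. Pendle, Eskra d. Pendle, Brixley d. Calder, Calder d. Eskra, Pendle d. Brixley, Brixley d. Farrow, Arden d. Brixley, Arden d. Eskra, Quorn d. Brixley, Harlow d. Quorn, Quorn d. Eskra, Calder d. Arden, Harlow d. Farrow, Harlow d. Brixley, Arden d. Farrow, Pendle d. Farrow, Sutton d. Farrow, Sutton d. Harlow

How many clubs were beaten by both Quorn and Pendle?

1

Quorn beat: Sutton, Brixley, Eskra.
Pendle beat: Arden, Brixley, Quorn, Calder, Farrow.
Both beat: Brixley — 1.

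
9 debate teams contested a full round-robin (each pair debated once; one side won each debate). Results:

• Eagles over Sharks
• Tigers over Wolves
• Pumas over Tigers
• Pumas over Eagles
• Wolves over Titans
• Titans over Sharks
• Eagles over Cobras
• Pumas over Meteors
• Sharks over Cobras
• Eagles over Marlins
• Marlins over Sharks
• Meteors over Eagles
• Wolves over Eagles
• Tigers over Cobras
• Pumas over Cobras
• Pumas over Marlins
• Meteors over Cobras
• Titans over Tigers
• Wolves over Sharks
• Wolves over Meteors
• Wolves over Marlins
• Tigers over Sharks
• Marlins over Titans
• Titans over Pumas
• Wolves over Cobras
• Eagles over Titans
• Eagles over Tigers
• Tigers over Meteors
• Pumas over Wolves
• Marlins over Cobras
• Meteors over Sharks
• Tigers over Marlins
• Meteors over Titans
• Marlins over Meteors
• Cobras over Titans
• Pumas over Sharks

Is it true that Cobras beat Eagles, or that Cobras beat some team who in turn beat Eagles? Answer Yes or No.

No

Cobras did not beat Eagles directly.
Cobras beat Titans, but each of them lost to Eagles. No two-step path.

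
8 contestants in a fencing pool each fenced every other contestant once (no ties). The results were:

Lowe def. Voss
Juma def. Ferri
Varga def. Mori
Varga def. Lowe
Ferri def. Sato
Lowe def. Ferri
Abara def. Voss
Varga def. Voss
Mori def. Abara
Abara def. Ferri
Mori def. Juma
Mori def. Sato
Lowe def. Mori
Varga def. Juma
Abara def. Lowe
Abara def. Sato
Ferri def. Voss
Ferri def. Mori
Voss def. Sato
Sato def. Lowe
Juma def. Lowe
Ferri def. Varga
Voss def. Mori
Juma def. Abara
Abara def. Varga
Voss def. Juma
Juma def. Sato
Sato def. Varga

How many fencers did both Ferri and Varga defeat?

2

Ferri beat: Sato, Voss, Mori, Varga.
Varga beat: Voss, Lowe, Mori, Juma.
Both beat: Voss, Mori — 2.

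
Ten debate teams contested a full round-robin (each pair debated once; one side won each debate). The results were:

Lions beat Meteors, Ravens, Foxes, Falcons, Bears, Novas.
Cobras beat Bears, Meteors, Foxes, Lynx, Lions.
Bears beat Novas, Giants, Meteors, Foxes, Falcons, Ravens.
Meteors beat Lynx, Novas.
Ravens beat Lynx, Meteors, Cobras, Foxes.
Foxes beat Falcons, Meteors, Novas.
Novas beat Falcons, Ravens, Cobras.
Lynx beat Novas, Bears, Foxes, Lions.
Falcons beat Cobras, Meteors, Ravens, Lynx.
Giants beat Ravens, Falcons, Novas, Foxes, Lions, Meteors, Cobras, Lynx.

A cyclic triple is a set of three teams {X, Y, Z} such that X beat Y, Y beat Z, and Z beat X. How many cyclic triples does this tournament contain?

27

Win totals: Ravens 4, Giants 8, Foxes 3, Falcons 4, Lynx 4, Meteors 2, Novas 3, Lions 6, Bears 6, Cobras 5.
A team with w wins dominates both others in C(w,2) triples; summing gives 6 + 28 + 3 + 6 + 6 + 1 + 3 + 15 + 15 + 10 = 93 transitive triples.
Total triples C(10,3) = 120, so cyclic triples = 120 − 93 = 27.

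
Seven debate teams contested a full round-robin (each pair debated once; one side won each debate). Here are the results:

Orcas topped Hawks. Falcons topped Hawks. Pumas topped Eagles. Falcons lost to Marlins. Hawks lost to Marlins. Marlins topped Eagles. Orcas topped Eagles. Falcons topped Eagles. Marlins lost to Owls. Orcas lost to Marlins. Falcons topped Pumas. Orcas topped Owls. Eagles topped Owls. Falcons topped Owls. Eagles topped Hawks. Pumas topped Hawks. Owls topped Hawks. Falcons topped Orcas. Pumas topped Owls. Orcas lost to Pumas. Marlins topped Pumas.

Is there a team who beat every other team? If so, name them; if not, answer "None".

None

Highest win total is Marlins with 5 (out of 6 possible).
Marlins lost to Owls, so no team went undefeated.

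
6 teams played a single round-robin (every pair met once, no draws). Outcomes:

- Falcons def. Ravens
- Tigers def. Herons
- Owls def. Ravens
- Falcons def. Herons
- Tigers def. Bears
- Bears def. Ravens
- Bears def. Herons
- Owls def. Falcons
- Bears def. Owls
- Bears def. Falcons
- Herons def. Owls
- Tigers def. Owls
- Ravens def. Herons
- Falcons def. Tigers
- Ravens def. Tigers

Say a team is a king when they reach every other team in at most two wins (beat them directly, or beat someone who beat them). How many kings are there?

Falcons reaches everyone (king).
Owls cannot reach Bears in two steps.
Ravens cannot reach Falcons in two steps.
Herons cannot reach Bears, Tigers in two steps.
Bears reaches everyone (king).
Tigers reaches everyone (king).
Kings: Falcons, Bears, Tigers — 3.

3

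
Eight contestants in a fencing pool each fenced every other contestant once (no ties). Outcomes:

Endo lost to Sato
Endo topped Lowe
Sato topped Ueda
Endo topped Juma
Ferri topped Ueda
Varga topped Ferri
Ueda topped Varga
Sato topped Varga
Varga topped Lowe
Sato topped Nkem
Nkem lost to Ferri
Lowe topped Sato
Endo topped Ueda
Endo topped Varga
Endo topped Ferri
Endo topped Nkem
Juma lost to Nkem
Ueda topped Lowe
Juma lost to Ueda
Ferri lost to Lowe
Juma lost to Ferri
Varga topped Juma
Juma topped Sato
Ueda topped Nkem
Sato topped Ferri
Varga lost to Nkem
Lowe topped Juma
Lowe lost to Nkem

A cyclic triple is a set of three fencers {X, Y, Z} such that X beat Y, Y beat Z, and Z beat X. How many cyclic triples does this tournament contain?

13

Win totals: Nkem 3, Lowe 3, Sato 5, Juma 1, Varga 3, Endo 6, Ferri 3, Ueda 4.
A fencer with w wins dominates both others in C(w,2) triples; summing gives 3 + 3 + 10 + 0 + 3 + 15 + 3 + 6 = 43 transitive triples.
Total triples C(8,3) = 56, so cyclic triples = 56 − 43 = 13.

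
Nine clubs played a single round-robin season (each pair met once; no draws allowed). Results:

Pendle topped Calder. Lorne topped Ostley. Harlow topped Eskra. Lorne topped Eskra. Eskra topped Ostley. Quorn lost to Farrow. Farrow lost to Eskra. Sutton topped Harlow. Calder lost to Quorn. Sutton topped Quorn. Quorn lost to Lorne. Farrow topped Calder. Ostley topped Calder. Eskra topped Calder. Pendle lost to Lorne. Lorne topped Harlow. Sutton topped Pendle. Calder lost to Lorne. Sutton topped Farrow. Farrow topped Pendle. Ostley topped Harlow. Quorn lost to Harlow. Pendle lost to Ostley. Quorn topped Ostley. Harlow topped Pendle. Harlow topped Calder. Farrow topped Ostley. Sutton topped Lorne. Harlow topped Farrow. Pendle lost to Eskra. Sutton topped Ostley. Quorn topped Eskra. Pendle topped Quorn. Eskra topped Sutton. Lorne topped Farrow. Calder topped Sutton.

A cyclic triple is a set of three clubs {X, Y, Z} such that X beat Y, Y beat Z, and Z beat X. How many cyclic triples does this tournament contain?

15

Win totals: Calder 1, Harlow 5, Lorne 7, Sutton 6, Pendle 2, Eskra 5, Quorn 3, Ostley 3, Farrow 4.
A club with w wins dominates both others in C(w,2) triples; summing gives 0 + 10 + 21 + 15 + 1 + 10 + 3 + 3 + 6 = 69 transitive triples.
Total triples C(9,3) = 84, so cyclic triples = 84 − 69 = 15.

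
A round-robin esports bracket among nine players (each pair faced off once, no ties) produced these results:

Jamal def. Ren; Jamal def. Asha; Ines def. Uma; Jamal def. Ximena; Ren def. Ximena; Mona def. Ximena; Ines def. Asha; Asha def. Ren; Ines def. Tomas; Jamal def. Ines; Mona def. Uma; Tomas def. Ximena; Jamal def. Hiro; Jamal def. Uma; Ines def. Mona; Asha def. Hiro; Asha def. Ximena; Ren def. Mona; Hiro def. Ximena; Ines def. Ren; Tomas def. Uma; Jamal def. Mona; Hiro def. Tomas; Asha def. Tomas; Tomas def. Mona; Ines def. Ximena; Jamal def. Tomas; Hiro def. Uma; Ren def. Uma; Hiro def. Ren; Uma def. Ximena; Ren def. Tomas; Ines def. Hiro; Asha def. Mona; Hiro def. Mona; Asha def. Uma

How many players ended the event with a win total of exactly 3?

1

Win totals: Asha 6, Hiro 5, Uma 1, Mona 2, Ren 4, Ines 7, Tomas 3, Jamal 8, Ximena 0.
Exactly 3: Tomas — 1 player.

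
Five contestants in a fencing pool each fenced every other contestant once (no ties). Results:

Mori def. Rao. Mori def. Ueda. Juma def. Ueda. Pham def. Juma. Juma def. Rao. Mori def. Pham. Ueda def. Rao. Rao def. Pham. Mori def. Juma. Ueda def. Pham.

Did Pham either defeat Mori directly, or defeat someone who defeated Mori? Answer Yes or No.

Pham did not beat Mori directly.
Pham beat Juma, but each of them lost to Mori. No two-step path.

No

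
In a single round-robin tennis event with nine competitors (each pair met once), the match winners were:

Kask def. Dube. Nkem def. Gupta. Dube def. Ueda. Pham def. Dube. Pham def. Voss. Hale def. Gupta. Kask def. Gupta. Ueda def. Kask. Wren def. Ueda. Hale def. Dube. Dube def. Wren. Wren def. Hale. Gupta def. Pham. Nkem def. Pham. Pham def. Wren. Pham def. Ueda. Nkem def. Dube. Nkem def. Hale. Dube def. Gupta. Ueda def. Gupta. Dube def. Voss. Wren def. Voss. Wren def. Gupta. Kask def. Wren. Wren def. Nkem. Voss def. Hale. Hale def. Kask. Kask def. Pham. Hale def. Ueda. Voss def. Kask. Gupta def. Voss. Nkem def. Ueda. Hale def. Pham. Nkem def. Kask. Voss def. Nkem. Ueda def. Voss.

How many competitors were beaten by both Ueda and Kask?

Ueda beat: Kask, Gupta, Voss.
Kask beat: Gupta, Pham, Wren, Dube.
Both beat: Gupta — 1.

1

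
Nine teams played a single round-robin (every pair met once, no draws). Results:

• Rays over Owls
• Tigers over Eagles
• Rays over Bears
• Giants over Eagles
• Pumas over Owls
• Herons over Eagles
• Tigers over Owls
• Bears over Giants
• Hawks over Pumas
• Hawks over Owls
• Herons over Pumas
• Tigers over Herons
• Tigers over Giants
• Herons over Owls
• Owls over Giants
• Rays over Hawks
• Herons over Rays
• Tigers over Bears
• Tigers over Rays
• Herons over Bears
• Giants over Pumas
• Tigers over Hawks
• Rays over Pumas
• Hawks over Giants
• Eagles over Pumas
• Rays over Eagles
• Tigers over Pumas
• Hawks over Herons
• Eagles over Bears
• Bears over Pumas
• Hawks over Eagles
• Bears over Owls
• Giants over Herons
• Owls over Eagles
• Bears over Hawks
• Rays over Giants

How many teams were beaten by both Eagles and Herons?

2

Eagles beat: Pumas, Bears.
Herons beat: Pumas, Owls, Rays, Eagles, Bears.
Both beat: Pumas, Bears — 2.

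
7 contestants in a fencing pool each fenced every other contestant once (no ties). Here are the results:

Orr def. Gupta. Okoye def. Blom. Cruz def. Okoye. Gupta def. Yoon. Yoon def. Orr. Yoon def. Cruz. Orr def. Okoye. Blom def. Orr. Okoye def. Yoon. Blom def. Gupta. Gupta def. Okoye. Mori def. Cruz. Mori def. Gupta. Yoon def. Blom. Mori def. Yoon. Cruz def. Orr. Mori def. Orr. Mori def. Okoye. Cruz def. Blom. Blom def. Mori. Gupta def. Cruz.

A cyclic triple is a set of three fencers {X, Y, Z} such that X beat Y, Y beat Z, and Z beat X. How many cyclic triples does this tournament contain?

11

Win totals: Orr 2, Yoon 3, Cruz 3, Okoye 2, Mori 5, Blom 3, Gupta 3.
A fencer with w wins dominates both others in C(w,2) triples; summing gives 1 + 3 + 3 + 1 + 10 + 3 + 3 = 24 transitive triples.
Total triples C(7,3) = 35, so cyclic triples = 35 − 24 = 11.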